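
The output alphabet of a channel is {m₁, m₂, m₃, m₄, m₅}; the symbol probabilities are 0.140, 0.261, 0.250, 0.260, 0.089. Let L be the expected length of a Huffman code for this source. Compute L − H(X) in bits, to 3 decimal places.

0.010 bits

Entropy H = −Σ p log₂ p ≈ 2.2188 bits.
Huffman merges: 89/1000+7/50→229/1000; 229/1000+1/4→479/1000; 13/50+261/1000→521/1000; 479/1000+521/1000→1. L = 2229/1000 ≈ 2.2290.
L − H = 2.2290 − 2.2188 = 0.010 bits.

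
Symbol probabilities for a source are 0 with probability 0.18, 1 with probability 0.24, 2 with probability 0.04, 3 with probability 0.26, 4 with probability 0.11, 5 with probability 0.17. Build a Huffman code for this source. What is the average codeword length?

Repeatedly combine the two least-probable nodes; the expected code length is the sum of the merged weights.
merge 1/25 + 11/100 → 3/20
merge 3/20 + 17/100 → 8/25
merge 9/50 + 6/25 → 21/50
merge 13/50 + 8/25 → 29/50
merge 21/50 + 29/50 → 1
L = 3/20 + 8/25 + 21/50 + 29/50 + 1 = 247/100 = 2.47 bits/symbol.

2.47 bits/symbol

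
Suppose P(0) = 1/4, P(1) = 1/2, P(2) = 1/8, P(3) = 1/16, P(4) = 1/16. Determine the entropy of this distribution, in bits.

1.875 bits

Each probability is a power of 1/2, so log₂(1/p) is an integer.
H = Σ p·log₂(1/p) = 1/4·2 + 1/2·1 + 1/8·3 + 1/16·4 + 1/16·4 = 1.875 bits.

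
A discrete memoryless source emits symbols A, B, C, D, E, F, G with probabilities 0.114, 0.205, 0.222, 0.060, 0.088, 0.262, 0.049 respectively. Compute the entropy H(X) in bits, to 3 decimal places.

2.579 bits

H = −Σ pᵢ log₂ pᵢ.
−0.114·log₂(0.114) = 0.3571
−0.205·log₂(0.205) = 0.4687
−0.222·log₂(0.222) = 0.4820
−0.060·log₂(0.060) = 0.2435
−0.088·log₂(0.088) = 0.3086
−0.262·log₂(0.262) = 0.5063
−0.049·log₂(0.049) = 0.2132
Sum ≈ 2.5795 → 2.579 bits.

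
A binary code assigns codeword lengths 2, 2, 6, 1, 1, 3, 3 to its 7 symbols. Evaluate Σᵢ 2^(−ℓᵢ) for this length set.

With common denominator 2^6 = 64: Σ 2^(−ℓᵢ) = 16/64 + 16/64 + 1/64 + 32/64 + 32/64 + 8/64 + 8/64 = 113/64 = 1.765625.

1.765625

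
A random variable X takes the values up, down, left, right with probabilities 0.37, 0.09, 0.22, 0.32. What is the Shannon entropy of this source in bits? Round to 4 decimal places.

1.8500 bits

H = −Σ pᵢ log₂ pᵢ.
−0.37·log₂(0.37) = 0.5307
−0.09·log₂(0.09) = 0.3127
−0.22·log₂(0.22) = 0.4806
−0.32·log₂(0.32) = 0.5260
Sum ≈ 1.8500 → 1.8500 bits.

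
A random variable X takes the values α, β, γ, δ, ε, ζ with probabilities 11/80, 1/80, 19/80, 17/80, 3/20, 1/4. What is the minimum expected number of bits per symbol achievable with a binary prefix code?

Repeatedly combine the two least-probable nodes; the expected code length is the sum of the merged weights.
merge 1/80 + 11/80 → 3/20
merge 3/20 + 3/20 → 3/10
merge 17/80 + 19/80 → 9/20
merge 1/4 + 3/10 → 11/20
merge 9/20 + 11/20 → 1
L = 3/20 + 3/10 + 9/20 + 11/20 + 1 = 49/20 = 2.45 bits/symbol.

2.45 bits/symbol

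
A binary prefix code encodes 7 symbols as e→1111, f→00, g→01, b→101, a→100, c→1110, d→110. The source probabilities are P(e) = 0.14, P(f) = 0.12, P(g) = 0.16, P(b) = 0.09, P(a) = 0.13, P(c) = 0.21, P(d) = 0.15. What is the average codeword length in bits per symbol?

L̄ = Σ pᵢ·ℓᵢ = 0.14·4 + 0.12·2 + 0.16·2 + 0.09·3 + 0.13·3 + 0.21·4 + 0.15·3 = 3.07 bits/symbol.

3.07 bits/symbol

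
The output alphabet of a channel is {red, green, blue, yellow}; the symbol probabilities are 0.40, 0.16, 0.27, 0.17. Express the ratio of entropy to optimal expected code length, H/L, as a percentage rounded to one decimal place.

98.3%

Entropy H = −Σ p log₂ p ≈ 1.8964 bits.
Huffman merges: 4/25+17/100→33/100; 27/100+33/100→3/5; 2/5+3/5→1. L = 193/100 ≈ 1.9300.
Efficiency = H/L = 1.8964/1.9300 = 98.3%.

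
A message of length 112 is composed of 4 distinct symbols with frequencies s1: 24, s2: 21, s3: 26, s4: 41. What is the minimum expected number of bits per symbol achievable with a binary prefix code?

2 bits/symbol

Probabilities are the counts divided by 112.
Repeatedly combine the two least-probable nodes; the expected code length is the sum of the merged weights.
merge 3/16 + 3/14 → 45/112
merge 13/56 + 41/112 → 67/112
merge 45/112 + 67/112 → 1
L = 45/112 + 67/112 + 1 = 2 bits/symbol.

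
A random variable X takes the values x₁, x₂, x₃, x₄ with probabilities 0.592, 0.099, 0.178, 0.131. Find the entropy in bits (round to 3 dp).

1.605 bits

H = −Σ pᵢ log₂ pᵢ.
−0.592·log₂(0.592) = 0.4477
−0.099·log₂(0.099) = 0.3303
−0.178·log₂(0.178) = 0.4432
−0.131·log₂(0.131) = 0.3841
Sum ≈ 1.6054 → 1.605 bits.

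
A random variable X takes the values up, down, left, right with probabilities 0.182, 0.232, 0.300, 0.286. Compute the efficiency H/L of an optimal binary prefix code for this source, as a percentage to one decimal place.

98.7%

Entropy H = −Σ p log₂ p ≈ 1.9739 bits.
Huffman merges: 91/500+29/125→207/500; 143/500+3/10→293/500; 207/500+293/500→1. L = 2 ≈ 2.0000.
Efficiency = H/L = 1.9739/2.0000 = 98.7%.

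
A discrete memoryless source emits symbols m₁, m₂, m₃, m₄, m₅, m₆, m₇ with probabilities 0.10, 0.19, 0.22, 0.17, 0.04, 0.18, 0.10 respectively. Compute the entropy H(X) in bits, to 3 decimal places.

2.666 bits

H = −Σ pᵢ log₂ pᵢ.
−0.10·log₂(0.10) = 0.3322
−0.19·log₂(0.19) = 0.4552
−0.22·log₂(0.22) = 0.4806
−0.17·log₂(0.17) = 0.4346
−0.04·log₂(0.04) = 0.1858
−0.18·log₂(0.18) = 0.4453
−0.10·log₂(0.10) = 0.3322
Sum ≈ 2.6658 → 2.666 bits.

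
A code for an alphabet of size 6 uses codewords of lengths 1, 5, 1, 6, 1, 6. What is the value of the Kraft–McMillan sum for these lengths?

1.5625

With common denominator 2^6 = 64: Σ 2^(−ℓᵢ) = 32/64 + 2/64 + 32/64 + 1/64 + 32/64 + 1/64 = 100/64 = 1.5625.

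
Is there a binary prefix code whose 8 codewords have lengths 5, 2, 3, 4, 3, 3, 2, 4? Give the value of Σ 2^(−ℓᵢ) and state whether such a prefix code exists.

1.03125; no

With common denominator 2^5 = 32: Σ 2^(−ℓᵢ) = 1/32 + 8/32 + 4/32 + 2/32 + 4/32 + 4/32 + 8/32 + 2/32 = 33/32 = 1.03125.
Kraft's inequality requires Σ ≤ 1; here Σ = 1.03125 > 1, so no such prefix code exists.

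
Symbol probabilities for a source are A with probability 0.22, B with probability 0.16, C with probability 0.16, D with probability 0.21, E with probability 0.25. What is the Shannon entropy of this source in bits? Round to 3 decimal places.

2.299 bits

H = −Σ pᵢ log₂ pᵢ.
−0.22·log₂(0.22) = 0.4806
−0.16·log₂(0.16) = 0.4230
−0.16·log₂(0.16) = 0.4230
−0.21·log₂(0.21) = 0.4728
−0.25·log₂(0.25) = 0.5000
Sum ≈ 2.2994 → 2.299 bits.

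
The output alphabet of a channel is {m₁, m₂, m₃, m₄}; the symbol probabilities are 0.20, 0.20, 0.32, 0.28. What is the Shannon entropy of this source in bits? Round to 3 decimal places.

H = −Σ pᵢ log₂ pᵢ.
−0.20·log₂(0.20) = 0.4644
−0.20·log₂(0.20) = 0.4644
−0.32·log₂(0.32) = 0.5260
−0.28·log₂(0.28) = 0.5142
Sum ≈ 1.9690 → 1.969 bits.

1.969 bits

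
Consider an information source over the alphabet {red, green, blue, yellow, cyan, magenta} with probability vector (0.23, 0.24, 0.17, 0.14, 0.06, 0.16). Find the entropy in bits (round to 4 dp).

2.4800 bits

H = −Σ pᵢ log₂ pᵢ.
−0.23·log₂(0.23) = 0.4877
−0.24·log₂(0.24) = 0.4941
−0.17·log₂(0.17) = 0.4346
−0.14·log₂(0.14) = 0.3971
−0.06·log₂(0.06) = 0.2435
−0.16·log₂(0.16) = 0.4230
Sum ≈ 2.4800 → 2.4800 bits.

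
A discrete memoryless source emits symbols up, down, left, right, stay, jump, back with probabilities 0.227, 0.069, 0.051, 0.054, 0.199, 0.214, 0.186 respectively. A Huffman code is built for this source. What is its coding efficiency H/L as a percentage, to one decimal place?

Entropy H = −Σ p log₂ p ≈ 2.5890 bits.
Huffman merges: 51/1000+27/500→21/200; 69/1000+21/200→87/500; 87/500+93/500→9/25; 199/1000+107/500→413/1000; 227/1000+9/25→587/1000; 413/1000+587/1000→1. L = 2639/1000 ≈ 2.6390.
Efficiency = H/L = 2.5890/2.6390 = 98.1%.

98.1%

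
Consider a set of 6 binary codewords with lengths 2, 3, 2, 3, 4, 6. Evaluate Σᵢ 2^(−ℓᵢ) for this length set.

With common denominator 2^6 = 64: Σ 2^(−ℓᵢ) = 16/64 + 8/64 + 16/64 + 8/64 + 4/64 + 1/64 = 53/64 = 0.828125.

0.828125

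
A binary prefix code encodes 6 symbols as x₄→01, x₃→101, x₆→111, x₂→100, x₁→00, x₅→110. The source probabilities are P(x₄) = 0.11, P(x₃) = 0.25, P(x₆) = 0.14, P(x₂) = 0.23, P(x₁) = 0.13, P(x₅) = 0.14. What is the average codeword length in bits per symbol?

2.76 bits/symbol

L̄ = Σ pᵢ·ℓᵢ = 0.11·2 + 0.25·3 + 0.14·3 + 0.23·3 + 0.13·2 + 0.14·3 = 2.76 bits/symbol.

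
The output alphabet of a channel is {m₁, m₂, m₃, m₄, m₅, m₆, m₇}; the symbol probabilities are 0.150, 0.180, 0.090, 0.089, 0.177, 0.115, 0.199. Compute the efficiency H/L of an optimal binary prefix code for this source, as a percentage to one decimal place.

98.0%

Entropy H = −Σ p log₂ p ≈ 2.7436 bits.
Huffman merges: 89/1000+9/100→179/1000; 23/200+3/20→53/200; 177/1000+179/1000→89/250; 9/50+199/1000→379/1000; 53/200+89/250→621/1000; 379/1000+621/1000→1. L = 14/5 ≈ 2.8000.
Efficiency = H/L = 2.7436/2.8000 = 98.0%.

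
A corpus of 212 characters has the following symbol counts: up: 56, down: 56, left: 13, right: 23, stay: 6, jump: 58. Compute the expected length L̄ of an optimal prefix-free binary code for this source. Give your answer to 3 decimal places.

2.288 bits/symbol

Probabilities are the counts divided by 212.
Repeatedly combine the two least-probable nodes; the expected code length is the sum of the merged weights.
merge 3/106 + 13/212 → 19/212
merge 19/212 + 23/212 → 21/106
merge 21/106 + 14/53 → 49/106
merge 14/53 + 29/106 → 57/106
merge 49/106 + 57/106 → 1
L = 19/212 + 21/106 + 49/106 + 57/106 + 1 = 485/212 ≈ 2.288 bits/symbol.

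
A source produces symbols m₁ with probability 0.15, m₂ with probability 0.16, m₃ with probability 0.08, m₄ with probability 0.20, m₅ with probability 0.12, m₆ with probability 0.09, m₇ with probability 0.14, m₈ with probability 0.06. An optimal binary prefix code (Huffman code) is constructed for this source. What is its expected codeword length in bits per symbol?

Repeatedly combine the two least-probable nodes; the expected code length is the sum of the merged weights.
merge 3/50 + 2/25 → 7/50
merge 9/100 + 3/25 → 21/100
merge 7/50 + 7/50 → 7/25
merge 3/20 + 4/25 → 31/100
merge 1/5 + 21/100 → 41/100
merge 7/25 + 31/100 → 59/100
merge 41/100 + 59/100 → 1
L = 7/50 + 21/100 + 7/25 + 31/100 + 41/100 + 59/100 + 1 = 147/50 = 2.94 bits/symbol.

2.94 bits/symbol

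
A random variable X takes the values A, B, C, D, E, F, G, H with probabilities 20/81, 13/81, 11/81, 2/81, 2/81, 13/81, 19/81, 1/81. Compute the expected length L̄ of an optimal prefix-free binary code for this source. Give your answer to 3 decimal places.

2.617 bits/symbol

Repeatedly combine the two least-probable nodes; the expected code length is the sum of the merged weights.
merge 1/81 + 2/81 → 1/27
merge 2/81 + 1/27 → 5/81
merge 5/81 + 11/81 → 16/81
merge 13/81 + 13/81 → 26/81
merge 16/81 + 19/81 → 35/81
merge 20/81 + 26/81 → 46/81
merge 35/81 + 46/81 → 1
L = 1/27 + 5/81 + 16/81 + 26/81 + 35/81 + 46/81 + 1 = 212/81 ≈ 2.617 bits/symbol.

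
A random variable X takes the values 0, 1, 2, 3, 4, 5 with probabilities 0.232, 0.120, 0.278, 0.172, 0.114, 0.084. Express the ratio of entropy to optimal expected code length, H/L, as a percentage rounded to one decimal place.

98.9%

Entropy H = −Σ p log₂ p ≈ 2.4636 bits.
Huffman merges: 21/250+57/500→99/500; 3/25+43/250→73/250; 99/500+29/125→43/100; 139/500+73/250→57/100; 43/100+57/100→1. L = 249/100 ≈ 2.4900.
Efficiency = H/L = 2.4636/2.4900 = 98.9%.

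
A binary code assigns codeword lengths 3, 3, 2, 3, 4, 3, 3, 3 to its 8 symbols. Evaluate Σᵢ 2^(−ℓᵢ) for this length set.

1.0625

With common denominator 2^4 = 16: Σ 2^(−ℓᵢ) = 2/16 + 2/16 + 4/16 + 2/16 + 1/16 + 2/16 + 2/16 + 2/16 = 17/16 = 1.0625.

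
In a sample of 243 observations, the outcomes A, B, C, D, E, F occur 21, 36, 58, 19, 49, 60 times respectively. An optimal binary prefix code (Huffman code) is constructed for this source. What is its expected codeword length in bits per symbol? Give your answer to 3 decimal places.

Probabilities are the counts divided by 243.
Repeatedly combine the two least-probable nodes; the expected code length is the sum of the merged weights.
merge 19/243 + 7/81 → 40/243
merge 4/27 + 40/243 → 76/243
merge 49/243 + 58/243 → 107/243
merge 20/81 + 76/243 → 136/243
merge 107/243 + 136/243 → 1
L = 40/243 + 76/243 + 107/243 + 136/243 + 1 = 602/243 ≈ 2.477 bits/symbol.

2.477 bits/symbol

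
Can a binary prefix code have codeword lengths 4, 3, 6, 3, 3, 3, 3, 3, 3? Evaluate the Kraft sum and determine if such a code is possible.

0.953125; yes

With common denominator 2^6 = 64: Σ 2^(−ℓᵢ) = 4/64 + 8/64 + 1/64 + 8/64 + 8/64 + 8/64 + 8/64 + 8/64 + 8/64 = 61/64 = 0.953125.
Kraft's inequality requires Σ ≤ 1; here Σ = 0.953125 ≤ 1, so such a prefix code exists.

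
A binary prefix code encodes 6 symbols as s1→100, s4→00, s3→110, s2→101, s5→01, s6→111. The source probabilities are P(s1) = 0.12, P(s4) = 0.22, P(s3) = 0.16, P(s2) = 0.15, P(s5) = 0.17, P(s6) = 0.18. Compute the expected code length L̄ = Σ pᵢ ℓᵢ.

2.61 bits/symbol

L̄ = Σ pᵢ·ℓᵢ = 0.12·3 + 0.22·2 + 0.16·3 + 0.15·3 + 0.17·2 + 0.18·3 = 2.61 bits/symbol.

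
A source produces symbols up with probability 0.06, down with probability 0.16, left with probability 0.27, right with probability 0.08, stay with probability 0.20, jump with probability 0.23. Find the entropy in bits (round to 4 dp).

2.4201 bits

H = −Σ pᵢ log₂ pᵢ.
−0.06·log₂(0.06) = 0.2435
−0.16·log₂(0.16) = 0.4230
−0.27·log₂(0.27) = 0.5100
−0.08·log₂(0.08) = 0.2915
−0.20·log₂(0.20) = 0.4644
−0.23·log₂(0.23) = 0.4877
Sum ≈ 2.4201 → 2.4201 bits.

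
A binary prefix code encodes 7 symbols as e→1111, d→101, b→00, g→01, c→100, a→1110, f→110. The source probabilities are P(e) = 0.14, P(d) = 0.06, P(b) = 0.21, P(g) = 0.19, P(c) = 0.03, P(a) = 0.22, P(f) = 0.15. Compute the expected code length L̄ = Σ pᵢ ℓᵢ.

2.96 bits/symbol

L̄ = Σ pᵢ·ℓᵢ = 0.14·4 + 0.06·3 + 0.21·2 + 0.19·2 + 0.03·3 + 0.22·4 + 0.15·3 = 2.96 bits/symbol.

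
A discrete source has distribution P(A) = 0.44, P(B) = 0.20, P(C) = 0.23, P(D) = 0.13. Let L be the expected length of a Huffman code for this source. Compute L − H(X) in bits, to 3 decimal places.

Entropy H = −Σ p log₂ p ≈ 1.8558 bits.
Huffman merges: 13/100+1/5→33/100; 23/100+33/100→14/25; 11/25+14/25→1. L = 189/100 ≈ 1.8900.
L − H = 1.8900 − 1.8558 = 0.034 bits.

0.034 bits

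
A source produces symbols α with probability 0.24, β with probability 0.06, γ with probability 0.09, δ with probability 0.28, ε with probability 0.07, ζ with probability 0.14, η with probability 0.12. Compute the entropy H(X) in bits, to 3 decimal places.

H = −Σ pᵢ log₂ pᵢ.
−0.24·log₂(0.24) = 0.4941
−0.06·log₂(0.06) = 0.2435
−0.09·log₂(0.09) = 0.3127
−0.28·log₂(0.28) = 0.5142
−0.07·log₂(0.07) = 0.2686
−0.14·log₂(0.14) = 0.3971
−0.12·log₂(0.12) = 0.3671
Sum ≈ 2.5973 → 2.597 bits.

2.597 bits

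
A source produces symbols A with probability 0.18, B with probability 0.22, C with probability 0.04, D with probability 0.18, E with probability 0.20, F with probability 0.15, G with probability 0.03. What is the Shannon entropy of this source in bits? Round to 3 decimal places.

H = −Σ pᵢ log₂ pᵢ.
−0.18·log₂(0.18) = 0.4453
−0.22·log₂(0.22) = 0.4806
−0.04·log₂(0.04) = 0.1858
−0.18·log₂(0.18) = 0.4453
−0.20·log₂(0.20) = 0.4644
−0.15·log₂(0.15) = 0.4105
−0.03·log₂(0.03) = 0.1518
Sum ≈ 2.5836 → 2.584 bits.

2.584 bits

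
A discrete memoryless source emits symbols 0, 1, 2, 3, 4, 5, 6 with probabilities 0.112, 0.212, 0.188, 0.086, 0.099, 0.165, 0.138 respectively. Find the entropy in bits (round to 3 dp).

2.739 bits

H = −Σ pᵢ log₂ pᵢ.
−0.112·log₂(0.112) = 0.3537
−0.212·log₂(0.212) = 0.4744
−0.188·log₂(0.188) = 0.4533
−0.086·log₂(0.086) = 0.3044
−0.099·log₂(0.099) = 0.3303
−0.165·log₂(0.165) = 0.4289
−0.138·log₂(0.138) = 0.3943
Sum ≈ 2.7394 → 2.739 bits.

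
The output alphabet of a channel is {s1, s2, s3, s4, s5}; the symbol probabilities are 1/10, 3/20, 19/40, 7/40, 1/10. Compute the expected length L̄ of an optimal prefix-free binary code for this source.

2.05 bits/symbol

Repeatedly combine the two least-probable nodes; the expected code length is the sum of the merged weights.
merge 1/10 + 1/10 → 1/5
merge 3/20 + 7/40 → 13/40
merge 1/5 + 13/40 → 21/40
merge 19/40 + 21/40 → 1
L = 1/5 + 13/40 + 21/40 + 1 = 41/20 = 2.05 bits/symbol.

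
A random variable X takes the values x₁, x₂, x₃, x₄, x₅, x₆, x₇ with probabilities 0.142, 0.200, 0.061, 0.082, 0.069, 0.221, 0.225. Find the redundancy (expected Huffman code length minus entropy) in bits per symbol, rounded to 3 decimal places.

Entropy H = −Σ p log₂ p ≈ 2.6379 bits.
Huffman merges: 61/1000+69/1000→13/100; 41/500+13/100→53/250; 71/500+1/5→171/500; 53/250+221/1000→433/1000; 9/40+171/500→567/1000; 433/1000+567/1000→1. L = 671/250 ≈ 2.6840.
L − H = 2.6840 − 2.6379 = 0.046 bits.

0.046 bits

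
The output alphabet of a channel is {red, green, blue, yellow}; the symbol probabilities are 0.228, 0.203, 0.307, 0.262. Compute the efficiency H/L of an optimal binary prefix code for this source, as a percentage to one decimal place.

99.1%

Entropy H = −Σ p log₂ p ≈ 1.9826 bits.
Huffman merges: 203/1000+57/250→431/1000; 131/500+307/1000→569/1000; 431/1000+569/1000→1. L = 2 ≈ 2.0000.
Efficiency = H/L = 1.9826/2.0000 = 99.1%.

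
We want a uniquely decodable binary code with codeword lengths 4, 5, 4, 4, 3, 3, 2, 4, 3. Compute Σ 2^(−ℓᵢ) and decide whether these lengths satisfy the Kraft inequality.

With common denominator 2^5 = 32: Σ 2^(−ℓᵢ) = 2/32 + 1/32 + 2/32 + 2/32 + 4/32 + 4/32 + 8/32 + 2/32 + 4/32 = 29/32 = 0.90625.
Kraft's inequality requires Σ ≤ 1; here Σ = 0.90625 ≤ 1, so such a prefix code exists.

0.90625; yes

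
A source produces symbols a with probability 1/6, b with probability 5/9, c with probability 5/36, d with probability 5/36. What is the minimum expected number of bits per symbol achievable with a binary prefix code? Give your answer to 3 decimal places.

1.722 bits/symbol

Repeatedly combine the two least-probable nodes; the expected code length is the sum of the merged weights.
merge 5/36 + 5/36 → 5/18
merge 1/6 + 5/18 → 4/9
merge 4/9 + 5/9 → 1
L = 5/18 + 4/9 + 1 = 31/18 ≈ 1.722 bits/symbol.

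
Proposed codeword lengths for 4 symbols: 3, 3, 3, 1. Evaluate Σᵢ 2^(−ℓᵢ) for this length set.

0.875

With common denominator 2^3 = 8: Σ 2^(−ℓᵢ) = 1/8 + 1/8 + 1/8 + 4/8 = 7/8 = 0.875.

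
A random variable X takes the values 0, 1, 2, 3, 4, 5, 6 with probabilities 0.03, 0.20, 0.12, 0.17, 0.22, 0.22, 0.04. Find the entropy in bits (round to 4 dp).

H = −Σ pᵢ log₂ pᵢ.
−0.03·log₂(0.03) = 0.1518
−0.20·log₂(0.20) = 0.4644
−0.12·log₂(0.12) = 0.3671
−0.17·log₂(0.17) = 0.4346
−0.22·log₂(0.22) = 0.4806
−0.22·log₂(0.22) = 0.4806
−0.04·log₂(0.04) = 0.1858
Sum ≈ 2.5647 → 2.5647 bits.

2.5647 bits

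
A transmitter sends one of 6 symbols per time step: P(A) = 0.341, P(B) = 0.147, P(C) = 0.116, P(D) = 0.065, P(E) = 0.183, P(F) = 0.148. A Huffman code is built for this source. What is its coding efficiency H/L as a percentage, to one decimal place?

Entropy H = −Σ p log₂ p ≈ 2.4090 bits.
Huffman merges: 13/200+29/250→181/1000; 147/1000+37/250→59/200; 181/1000+183/1000→91/250; 59/200+341/1000→159/250; 91/250+159/250→1. L = 619/250 ≈ 2.4760.
Efficiency = H/L = 2.4090/2.4760 = 97.3%.

97.3%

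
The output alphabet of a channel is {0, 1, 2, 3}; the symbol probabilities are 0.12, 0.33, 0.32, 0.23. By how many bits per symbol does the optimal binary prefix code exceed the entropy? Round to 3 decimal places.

Entropy H = −Σ p log₂ p ≈ 1.9086 bits.
Huffman merges: 3/25+23/100→7/20; 8/25+33/100→13/20; 7/20+13/20→1. L = 2 ≈ 2.0000.
L − H = 2.0000 − 1.9086 = 0.091 bits.

0.091 bits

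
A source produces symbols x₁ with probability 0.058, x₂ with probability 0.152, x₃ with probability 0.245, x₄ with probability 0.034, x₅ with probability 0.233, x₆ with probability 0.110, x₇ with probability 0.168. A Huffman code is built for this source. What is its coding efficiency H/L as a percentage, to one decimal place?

Entropy H = −Σ p log₂ p ≈ 2.5867 bits.
Huffman merges: 17/500+29/500→23/250; 23/250+11/100→101/500; 19/125+21/125→8/25; 101/500+233/1000→87/200; 49/200+8/25→113/200; 87/200+113/200→1. L = 1307/500 ≈ 2.6140.
Efficiency = H/L = 2.5867/2.6140 = 99.0%.

99.0%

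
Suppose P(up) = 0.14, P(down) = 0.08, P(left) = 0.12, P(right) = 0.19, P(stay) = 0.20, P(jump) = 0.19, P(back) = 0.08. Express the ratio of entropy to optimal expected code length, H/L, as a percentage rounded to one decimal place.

Entropy H = −Σ p log₂ p ≈ 2.7220 bits.
Huffman merges: 2/25+2/25→4/25; 3/25+7/50→13/50; 4/25+19/100→7/20; 19/100+1/5→39/100; 13/50+7/20→61/100; 39/100+61/100→1. L = 277/100 ≈ 2.7700.
Efficiency = H/L = 2.7220/2.7700 = 98.3%.

98.3%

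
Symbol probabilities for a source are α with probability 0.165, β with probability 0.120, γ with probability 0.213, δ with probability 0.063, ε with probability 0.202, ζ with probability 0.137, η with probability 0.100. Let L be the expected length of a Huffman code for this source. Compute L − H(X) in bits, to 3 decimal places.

Entropy H = −Σ p log₂ p ≈ 2.7137 bits.
Huffman merges: 63/1000+1/10→163/1000; 3/25+137/1000→257/1000; 163/1000+33/200→41/125; 101/500+213/1000→83/200; 257/1000+41/125→117/200; 83/200+117/200→1. L = 687/250 ≈ 2.7480.
L − H = 2.7480 − 2.7137 = 0.034 bits.

0.034 bits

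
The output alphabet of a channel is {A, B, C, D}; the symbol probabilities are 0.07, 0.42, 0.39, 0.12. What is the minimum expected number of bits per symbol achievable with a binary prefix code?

1.77 bits/symbol

Repeatedly combine the two least-probable nodes; the expected code length is the sum of the merged weights.
merge 7/100 + 3/25 → 19/100
merge 19/100 + 39/100 → 29/50
merge 21/50 + 29/50 → 1
L = 19/100 + 29/50 + 1 = 177/100 = 1.77 bits/symbol.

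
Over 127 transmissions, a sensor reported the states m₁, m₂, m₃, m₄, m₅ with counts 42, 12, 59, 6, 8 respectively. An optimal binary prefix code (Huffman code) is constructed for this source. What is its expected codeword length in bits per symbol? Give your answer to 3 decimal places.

Probabilities are the counts divided by 127.
Repeatedly combine the two least-probable nodes; the expected code length is the sum of the merged weights.
merge 6/127 + 8/127 → 14/127
merge 12/127 + 14/127 → 26/127
merge 26/127 + 42/127 → 68/127
merge 59/127 + 68/127 → 1
L = 14/127 + 26/127 + 68/127 + 1 = 235/127 ≈ 1.850 bits/symbol.

1.850 bits/symbol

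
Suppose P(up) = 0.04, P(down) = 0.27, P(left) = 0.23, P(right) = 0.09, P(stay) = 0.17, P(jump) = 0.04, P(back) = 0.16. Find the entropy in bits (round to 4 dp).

H = −Σ pᵢ log₂ pᵢ.
−0.04·log₂(0.04) = 0.1858
−0.27·log₂(0.27) = 0.5100
−0.23·log₂(0.23) = 0.4877
−0.09·log₂(0.09) = 0.3127
−0.17·log₂(0.17) = 0.4346
−0.04·log₂(0.04) = 0.1858
−0.16·log₂(0.16) = 0.4230
Sum ≈ 2.5395 → 2.5395 bits.

2.5395 bits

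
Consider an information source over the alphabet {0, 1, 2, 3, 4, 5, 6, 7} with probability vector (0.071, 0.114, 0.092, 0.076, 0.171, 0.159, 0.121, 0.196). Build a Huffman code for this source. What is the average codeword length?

Repeatedly combine the two least-probable nodes; the expected code length is the sum of the merged weights.
merge 71/1000 + 19/250 → 147/1000
merge 23/250 + 57/500 → 103/500
merge 121/1000 + 147/1000 → 67/250
merge 159/1000 + 171/1000 → 33/100
merge 49/250 + 103/500 → 201/500
merge 67/250 + 33/100 → 299/500
merge 201/500 + 299/500 → 1
L = 147/1000 + 103/500 + 67/250 + 33/100 + 201/500 + 299/500 + 1 = 2951/1000 = 2.951 bits/symbol.

2.951 bits/symbol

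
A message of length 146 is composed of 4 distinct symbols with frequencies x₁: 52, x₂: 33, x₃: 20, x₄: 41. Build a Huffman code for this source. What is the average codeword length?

2 bits/symbol

Probabilities are the counts divided by 146.
Repeatedly combine the two least-probable nodes; the expected code length is the sum of the merged weights.
merge 10/73 + 33/146 → 53/146
merge 41/146 + 26/73 → 93/146
merge 53/146 + 93/146 → 1
L = 53/146 + 93/146 + 1 = 2 bits/symbol.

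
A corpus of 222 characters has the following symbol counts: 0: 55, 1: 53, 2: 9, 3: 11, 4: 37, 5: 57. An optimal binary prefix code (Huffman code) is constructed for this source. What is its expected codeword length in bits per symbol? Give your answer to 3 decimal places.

2.347 bits/symbol

Probabilities are the counts divided by 222.
Repeatedly combine the two least-probable nodes; the expected code length is the sum of the merged weights.
merge 3/74 + 11/222 → 10/111
merge 10/111 + 1/6 → 19/74
merge 53/222 + 55/222 → 18/37
merge 19/74 + 19/74 → 19/37
merge 18/37 + 19/37 → 1
L = 10/111 + 19/74 + 18/37 + 19/37 + 1 = 521/222 ≈ 2.347 bits/symbol.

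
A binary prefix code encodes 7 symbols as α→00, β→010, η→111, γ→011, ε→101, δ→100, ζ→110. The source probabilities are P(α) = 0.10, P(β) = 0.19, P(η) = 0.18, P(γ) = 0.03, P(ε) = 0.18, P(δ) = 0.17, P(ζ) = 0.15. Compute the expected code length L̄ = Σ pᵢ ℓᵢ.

2.9 bits/symbol

L̄ = Σ pᵢ·ℓᵢ = 0.10·2 + 0.19·3 + 0.18·3 + 0.03·3 + 0.18·3 + 0.17·3 + 0.15·3 = 2.9 bits/symbol.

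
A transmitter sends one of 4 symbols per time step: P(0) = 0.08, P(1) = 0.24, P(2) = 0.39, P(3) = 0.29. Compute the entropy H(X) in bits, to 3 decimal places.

H = −Σ pᵢ log₂ pᵢ.
−0.08·log₂(0.08) = 0.2915
−0.24·log₂(0.24) = 0.4941
−0.39·log₂(0.39) = 0.5298
−0.29·log₂(0.29) = 0.5179
Sum ≈ 1.8333 → 1.833 bits.

1.833 bits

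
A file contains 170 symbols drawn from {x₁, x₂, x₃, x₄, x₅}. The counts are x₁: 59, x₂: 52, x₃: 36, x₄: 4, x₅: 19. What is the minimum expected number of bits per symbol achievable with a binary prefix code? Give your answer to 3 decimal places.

Probabilities are the counts divided by 170.
Repeatedly combine the two least-probable nodes; the expected code length is the sum of the merged weights.
merge 2/85 + 19/170 → 23/170
merge 23/170 + 18/85 → 59/170
merge 26/85 + 59/170 → 111/170
merge 59/170 + 111/170 → 1
L = 23/170 + 59/170 + 111/170 + 1 = 363/170 ≈ 2.135 bits/symbol.

2.135 bits/symbol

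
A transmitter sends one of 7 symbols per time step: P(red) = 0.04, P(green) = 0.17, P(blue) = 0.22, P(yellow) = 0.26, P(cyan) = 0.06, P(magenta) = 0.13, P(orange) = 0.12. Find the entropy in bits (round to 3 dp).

2.599 bits

H = −Σ pᵢ log₂ pᵢ.
−0.04·log₂(0.04) = 0.1858
−0.17·log₂(0.17) = 0.4346
−0.22·log₂(0.22) = 0.4806
−0.26·log₂(0.26) = 0.5053
−0.06·log₂(0.06) = 0.2435
−0.13·log₂(0.13) = 0.3826
−0.12·log₂(0.12) = 0.3671
Sum ≈ 2.5994 → 2.599 bits.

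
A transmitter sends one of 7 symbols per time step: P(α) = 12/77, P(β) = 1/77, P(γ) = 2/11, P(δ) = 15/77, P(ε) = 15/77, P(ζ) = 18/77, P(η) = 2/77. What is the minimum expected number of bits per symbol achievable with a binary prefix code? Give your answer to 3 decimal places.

2.610 bits/symbol

Repeatedly combine the two least-probable nodes; the expected code length is the sum of the merged weights.
merge 1/77 + 2/77 → 3/77
merge 3/77 + 12/77 → 15/77
merge 2/11 + 15/77 → 29/77
merge 15/77 + 15/77 → 30/77
merge 18/77 + 29/77 → 47/77
merge 30/77 + 47/77 → 1
L = 3/77 + 15/77 + 29/77 + 30/77 + 47/77 + 1 = 201/77 ≈ 2.610 bits/symbol.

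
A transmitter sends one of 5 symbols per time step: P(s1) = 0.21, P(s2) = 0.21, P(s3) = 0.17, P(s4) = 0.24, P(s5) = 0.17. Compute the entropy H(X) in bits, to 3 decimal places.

2.309 bits

H = −Σ pᵢ log₂ pᵢ.
−0.21·log₂(0.21) = 0.4728
−0.21·log₂(0.21) = 0.4728
−0.17·log₂(0.17) = 0.4346
−0.24·log₂(0.24) = 0.4941
−0.17·log₂(0.17) = 0.4346
Sum ≈ 2.3090 → 2.309 bits.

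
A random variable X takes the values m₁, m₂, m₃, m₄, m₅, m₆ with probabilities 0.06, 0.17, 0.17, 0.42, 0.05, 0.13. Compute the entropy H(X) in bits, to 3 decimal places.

H = −Σ pᵢ log₂ pᵢ.
−0.06·log₂(0.06) = 0.2435
−0.17·log₂(0.17) = 0.4346
−0.17·log₂(0.17) = 0.4346
−0.42·log₂(0.42) = 0.5256
−0.05·log₂(0.05) = 0.2161
−0.13·log₂(0.13) = 0.3826
Sum ≈ 2.2371 → 2.237 bits.

2.237 bits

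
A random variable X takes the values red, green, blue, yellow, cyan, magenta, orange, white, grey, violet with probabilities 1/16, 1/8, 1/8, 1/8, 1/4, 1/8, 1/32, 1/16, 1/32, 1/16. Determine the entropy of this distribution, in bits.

Each probability is a power of 1/2, so log₂(1/p) is an integer.
H = Σ p·log₂(1/p) = 1/16·4 + 1/8·3 + 1/8·3 + 1/8·3 + 1/4·2 + 1/8·3 + 1/32·5 + 1/16·4 + 1/32·5 + 1/16·4 = 3.0625 bits.

3.0625 bits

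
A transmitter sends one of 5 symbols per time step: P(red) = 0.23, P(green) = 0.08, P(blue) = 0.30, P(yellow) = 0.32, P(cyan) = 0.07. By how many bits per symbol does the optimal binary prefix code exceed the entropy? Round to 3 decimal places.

0.055 bits

Entropy H = −Σ p log₂ p ≈ 2.0949 bits.
Huffman merges: 7/100+2/25→3/20; 3/20+23/100→19/50; 3/10+8/25→31/50; 19/50+31/50→1. L = 43/20 ≈ 2.1500.
L − H = 2.1500 − 2.0949 = 0.055 bits.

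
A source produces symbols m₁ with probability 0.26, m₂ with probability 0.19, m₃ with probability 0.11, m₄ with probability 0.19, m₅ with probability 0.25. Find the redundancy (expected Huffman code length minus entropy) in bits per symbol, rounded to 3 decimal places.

Entropy H = −Σ p log₂ p ≈ 2.2660 bits.
Huffman merges: 11/100+19/100→3/10; 19/100+1/4→11/25; 13/50+3/10→14/25; 11/25+14/25→1. L = 23/10 ≈ 2.3000.
L − H = 2.3000 − 2.2660 = 0.034 bits.

0.034 bits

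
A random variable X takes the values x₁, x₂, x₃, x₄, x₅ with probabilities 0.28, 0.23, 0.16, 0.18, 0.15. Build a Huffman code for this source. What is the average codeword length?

Repeatedly combine the two least-probable nodes; the expected code length is the sum of the merged weights.
merge 3/20 + 4/25 → 31/100
merge 9/50 + 23/100 → 41/100
merge 7/25 + 31/100 → 59/100
merge 41/100 + 59/100 → 1
L = 31/100 + 41/100 + 59/100 + 1 = 231/100 = 2.31 bits/symbol.

2.31 bits/symbol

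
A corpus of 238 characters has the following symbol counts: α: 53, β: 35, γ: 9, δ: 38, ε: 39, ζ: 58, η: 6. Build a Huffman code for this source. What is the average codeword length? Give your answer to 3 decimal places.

Probabilities are the counts divided by 238.
Repeatedly combine the two least-probable nodes; the expected code length is the sum of the merged weights.
merge 3/119 + 9/238 → 15/238
merge 15/238 + 5/34 → 25/119
merge 19/119 + 39/238 → 11/34
merge 25/119 + 53/238 → 103/238
merge 29/119 + 11/34 → 135/238
merge 103/238 + 135/238 → 1
L = 15/238 + 25/119 + 11/34 + 103/238 + 135/238 + 1 = 309/119 ≈ 2.597 bits/symbol.

2.597 bits/symbol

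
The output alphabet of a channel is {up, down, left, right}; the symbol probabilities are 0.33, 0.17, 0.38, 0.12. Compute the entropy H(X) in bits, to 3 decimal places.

H = −Σ pᵢ log₂ pᵢ.
−0.33·log₂(0.33) = 0.5278
−0.17·log₂(0.17) = 0.4346
−0.38·log₂(0.38) = 0.5305
−0.12·log₂(0.12) = 0.3671
Sum ≈ 1.8599 → 1.860 bits.

1.860 bits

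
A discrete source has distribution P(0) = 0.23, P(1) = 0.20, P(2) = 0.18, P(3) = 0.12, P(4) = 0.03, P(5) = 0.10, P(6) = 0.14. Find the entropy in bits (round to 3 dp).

2.645 bits

H = −Σ pᵢ log₂ pᵢ.
−0.23·log₂(0.23) = 0.4877
−0.20·log₂(0.20) = 0.4644
−0.18·log₂(0.18) = 0.4453
−0.12·log₂(0.12) = 0.3671
−0.03·log₂(0.03) = 0.1518
−0.10·log₂(0.10) = 0.3322
−0.14·log₂(0.14) = 0.3971
Sum ≈ 2.6455 → 2.645 bits.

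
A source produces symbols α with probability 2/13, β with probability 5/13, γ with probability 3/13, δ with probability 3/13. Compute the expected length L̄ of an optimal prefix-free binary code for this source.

Repeatedly combine the two least-probable nodes; the expected code length is the sum of the merged weights.
merge 2/13 + 3/13 → 5/13
merge 3/13 + 5/13 → 8/13
merge 5/13 + 8/13 → 1
L = 5/13 + 8/13 + 1 = 2 bits/symbol.

2 bits/symbol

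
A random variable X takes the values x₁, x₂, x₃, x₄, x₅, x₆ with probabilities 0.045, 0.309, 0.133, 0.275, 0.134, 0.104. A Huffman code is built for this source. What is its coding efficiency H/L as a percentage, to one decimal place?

Entropy H = −Σ p log₂ p ≈ 2.3523 bits.
Huffman merges: 9/200+13/125→149/1000; 133/1000+67/500→267/1000; 149/1000+267/1000→52/125; 11/40+309/1000→73/125; 52/125+73/125→1. L = 302/125 ≈ 2.4160.
Efficiency = H/L = 2.3523/2.4160 = 97.4%.

97.4%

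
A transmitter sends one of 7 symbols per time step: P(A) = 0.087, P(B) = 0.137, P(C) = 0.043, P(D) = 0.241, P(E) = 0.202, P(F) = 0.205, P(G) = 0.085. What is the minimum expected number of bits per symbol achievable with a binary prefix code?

2.682 bits/symbol

Repeatedly combine the two least-probable nodes; the expected code length is the sum of the merged weights.
merge 43/1000 + 17/200 → 16/125
merge 87/1000 + 16/125 → 43/200
merge 137/1000 + 101/500 → 339/1000
merge 41/200 + 43/200 → 21/50
merge 241/1000 + 339/1000 → 29/50
merge 21/50 + 29/50 → 1
L = 16/125 + 43/200 + 339/1000 + 21/50 + 29/50 + 1 = 1341/500 = 2.682 bits/symbol.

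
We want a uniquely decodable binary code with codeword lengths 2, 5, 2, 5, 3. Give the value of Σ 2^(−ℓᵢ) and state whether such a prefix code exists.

0.6875; yes

With common denominator 2^5 = 32: Σ 2^(−ℓᵢ) = 8/32 + 1/32 + 8/32 + 1/32 + 4/32 = 22/32 = 0.6875.
Kraft's inequality requires Σ ≤ 1; here Σ = 0.6875 ≤ 1, so such a prefix code exists.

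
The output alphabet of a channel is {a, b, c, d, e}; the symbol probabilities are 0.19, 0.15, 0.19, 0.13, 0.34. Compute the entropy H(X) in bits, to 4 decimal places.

2.2328 bits

H = −Σ pᵢ log₂ pᵢ.
−0.19·log₂(0.19) = 0.4552
−0.15·log₂(0.15) = 0.4105
−0.19·log₂(0.19) = 0.4552
−0.13·log₂(0.13) = 0.3826
−0.34·log₂(0.34) = 0.5292
Sum ≈ 2.2328 → 2.2328 bits.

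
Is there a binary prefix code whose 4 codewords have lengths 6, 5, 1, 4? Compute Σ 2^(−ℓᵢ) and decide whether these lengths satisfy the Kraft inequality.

With common denominator 2^6 = 64: Σ 2^(−ℓᵢ) = 1/64 + 2/64 + 32/64 + 4/64 = 39/64 = 0.609375.
Kraft's inequality requires Σ ≤ 1; here Σ = 0.609375 ≤ 1, so such a prefix code exists.

0.609375; yes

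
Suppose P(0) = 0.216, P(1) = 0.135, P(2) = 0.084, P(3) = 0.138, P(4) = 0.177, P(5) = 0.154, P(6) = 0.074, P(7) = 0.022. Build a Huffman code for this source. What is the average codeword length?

Repeatedly combine the two least-probable nodes; the expected code length is the sum of the merged weights.
merge 11/500 + 37/500 → 12/125
merge 21/250 + 12/125 → 9/50
merge 27/200 + 69/500 → 273/1000
merge 77/500 + 177/1000 → 331/1000
merge 9/50 + 27/125 → 99/250
merge 273/1000 + 331/1000 → 151/250
merge 99/250 + 151/250 → 1
L = 12/125 + 9/50 + 273/1000 + 331/1000 + 99/250 + 151/250 + 1 = 72/25 = 2.88 bits/symbol.

2.88 bits/symbol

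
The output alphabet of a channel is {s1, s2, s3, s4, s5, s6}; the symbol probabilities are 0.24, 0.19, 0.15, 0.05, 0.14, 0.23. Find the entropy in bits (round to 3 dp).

H = −Σ pᵢ log₂ pᵢ.
−0.24·log₂(0.24) = 0.4941
−0.19·log₂(0.19) = 0.4552
−0.15·log₂(0.15) = 0.4105
−0.05·log₂(0.05) = 0.2161
−0.14·log₂(0.14) = 0.3971
−0.23·log₂(0.23) = 0.4877
Sum ≈ 2.4608 → 2.461 bits.

2.461 bits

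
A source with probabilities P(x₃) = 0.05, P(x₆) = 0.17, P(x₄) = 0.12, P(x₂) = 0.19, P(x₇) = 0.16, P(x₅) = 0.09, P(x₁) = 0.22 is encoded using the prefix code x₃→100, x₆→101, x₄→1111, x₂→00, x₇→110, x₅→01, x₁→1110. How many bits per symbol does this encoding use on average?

L̄ = Σ pᵢ·ℓᵢ = 0.05·3 + 0.17·3 + 0.12·4 + 0.19·2 + 0.16·3 + 0.09·2 + 0.22·4 = 3.06 bits/symbol.

3.06 bits/symbol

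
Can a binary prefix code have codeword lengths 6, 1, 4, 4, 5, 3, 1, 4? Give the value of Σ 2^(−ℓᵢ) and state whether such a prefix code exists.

1.359375; no

With common denominator 2^6 = 64: Σ 2^(−ℓᵢ) = 1/64 + 32/64 + 4/64 + 4/64 + 2/64 + 8/64 + 32/64 + 4/64 = 87/64 = 1.359375.
Kraft's inequality requires Σ ≤ 1; here Σ = 1.359375 > 1, so no such prefix code exists.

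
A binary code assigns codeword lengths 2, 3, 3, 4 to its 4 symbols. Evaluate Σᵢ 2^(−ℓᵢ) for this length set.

With common denominator 2^4 = 16: Σ 2^(−ℓᵢ) = 4/16 + 2/16 + 2/16 + 1/16 = 9/16 = 0.5625.

0.5625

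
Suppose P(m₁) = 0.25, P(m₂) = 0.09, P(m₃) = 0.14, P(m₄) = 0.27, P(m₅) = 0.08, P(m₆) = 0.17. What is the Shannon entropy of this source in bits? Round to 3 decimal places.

H = −Σ pᵢ log₂ pᵢ.
−0.25·log₂(0.25) = 0.5000
−0.09·log₂(0.09) = 0.3127
−0.14·log₂(0.14) = 0.3971
−0.27·log₂(0.27) = 0.5100
−0.08·log₂(0.08) = 0.2915
−0.17·log₂(0.17) = 0.4346
Sum ≈ 2.4459 → 2.446 bits.

2.446 bits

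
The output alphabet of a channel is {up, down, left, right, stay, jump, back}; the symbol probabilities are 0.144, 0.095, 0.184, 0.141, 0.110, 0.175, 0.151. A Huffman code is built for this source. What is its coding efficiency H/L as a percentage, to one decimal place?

Entropy H = −Σ p log₂ p ≈ 2.7753 bits.
Huffman merges: 19/200+11/100→41/200; 141/1000+18/125→57/200; 151/1000+7/40→163/500; 23/125+41/200→389/1000; 57/200+163/500→611/1000; 389/1000+611/1000→1. L = 352/125 ≈ 2.8160.
Efficiency = H/L = 2.7753/2.8160 = 98.6%.

98.6%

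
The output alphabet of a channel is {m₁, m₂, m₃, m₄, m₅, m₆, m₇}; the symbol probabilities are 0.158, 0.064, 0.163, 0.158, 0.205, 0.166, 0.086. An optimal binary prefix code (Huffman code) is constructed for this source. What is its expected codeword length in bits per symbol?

Repeatedly combine the two least-probable nodes; the expected code length is the sum of the merged weights.
merge 8/125 + 43/500 → 3/20
merge 3/20 + 79/500 → 77/250
merge 79/500 + 163/1000 → 321/1000
merge 83/500 + 41/200 → 371/1000
merge 77/250 + 321/1000 → 629/1000
merge 371/1000 + 629/1000 → 1
L = 3/20 + 77/250 + 321/1000 + 371/1000 + 629/1000 + 1 = 2779/1000 = 2.779 bits/symbol.

2.779 bits/symbol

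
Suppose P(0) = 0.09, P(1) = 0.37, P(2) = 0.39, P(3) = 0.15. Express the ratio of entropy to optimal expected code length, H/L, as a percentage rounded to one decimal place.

96.4%

Entropy H = −Σ p log₂ p ≈ 1.7837 bits.
Huffman merges: 9/100+3/20→6/25; 6/25+37/100→61/100; 39/100+61/100→1. L = 37/20 ≈ 1.8500.
Efficiency = H/L = 1.7837/1.8500 = 96.4%.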